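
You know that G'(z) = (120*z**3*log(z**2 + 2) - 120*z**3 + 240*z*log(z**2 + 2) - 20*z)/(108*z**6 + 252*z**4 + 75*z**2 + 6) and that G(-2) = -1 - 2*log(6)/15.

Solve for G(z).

Recognize the product-rule pattern: G'(z) = u'v + uv' with u = -20/(9*(4*z**2 + 2/3)), v = log(z**2 + 2), so integration by parts undoes it.
A general antiderivative is -20*log(z**2 + 2)/(9*(4*z**2 + 2/3)) + C.
The condition gives C = -1 - 2*log(6)/15 - (-2*log(6)/15) = -1.
So G(z) = -(18*z**2 + 10*log(z**2 + 2) + 3)/(3*(6*z**2 + 1)).
Check: d/dz[-(18*z**2 + 10*log(z**2 + 2) + 3)/(3*(6*z**2 + 1))] = (120*z**3*log(z**2 + 2) - 120*z**3 + 240*z*log(z**2 + 2) - 20*z)/(108*z**6 + 252*z**4 + 75*z**2 + 6) = G'(z).

G(z) = -(18*z**2 + 10*log(z**2 + 2) + 3)/(3*(6*z**2 + 1))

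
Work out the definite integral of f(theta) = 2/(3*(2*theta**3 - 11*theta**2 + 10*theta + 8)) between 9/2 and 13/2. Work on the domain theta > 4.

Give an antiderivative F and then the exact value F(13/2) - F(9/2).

Antiderivative: F(theta) = log(theta - 4)/27 - log(theta - 2)/15 + 4*log(theta + 1/2)/135; value = -log(9/2)/15 - 4*log(5)/135 + log(2)/27 + 4*log(7)/135 + 14*log(5/2)/135

The denominator factors as 3*(theta - 4)*(theta - 2)*(2*theta + 1); partial fractions split f into directly integrable pieces: 8/(135*(2*theta + 1)) - 1/(15*(theta - 2)) + 1/(27*(theta - 4)).
F(theta) = log(theta - 4)/27 - log(theta - 2)/15 + 4*log(theta + 1/2)/135 is an antiderivative of f.
Check: d/dtheta[log(theta - 4)/27 - log(theta - 2)/15 + 4*log(theta + 1/2)/135] = 2/(6*theta**3 - 33*theta**2 + 30*theta + 24), which equals f(theta).
F(13/2) = -log(9/2)/15 + log(5/2)/27 + 4*log(7)/135; F(9/2) = -log(5/2)/15 - log(2)/27 + 4*log(5)/135.
Integral = F(13/2) - F(9/2) = -log(9/2)/15 - 4*log(5)/135 + log(2)/27 + 4*log(7)/135 + 14*log(5/2)/135.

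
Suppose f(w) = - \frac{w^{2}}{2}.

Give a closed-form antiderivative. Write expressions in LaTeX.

An antiderivative is F(w) = - \frac{w^{3}}{6}.

Any candidate F(w) must reproduce f(w) exactly when differentiated.
Check: d/dw[- \frac{w^{3}}{6}] = - \frac{w^{2}}{2} = f(w).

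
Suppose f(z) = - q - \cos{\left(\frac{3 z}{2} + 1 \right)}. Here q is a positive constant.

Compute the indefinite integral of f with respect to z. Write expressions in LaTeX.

For F(z) to be correct the identity F'(z) - f(z) = 0 must hold.
Check: d/dz[- q z - \frac{2 \sin{\left(\frac{3 z}{2} + 1 \right)}}{3}] = - q - \cos{\left(\frac{3 z}{2} + 1 \right)} = f(z).

F(z) = - q z - \frac{2 \sin{\left(\frac{3 z}{2} + 1 \right)}}{3} + C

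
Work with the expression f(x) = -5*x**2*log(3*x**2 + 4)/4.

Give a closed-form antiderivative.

Differentiate the proposed F(x) back; it has to land on f(x) exactly.
Check: d/dx[-5*x**3*log(3*x**2 + 4)/12 + 5*x**3/18 - 10*x/9 + 20*sqrt(3)*atan(sqrt(3)*x/2)/27] = -5*x**2*log(3*x**2 + 4)/4 = f(x).

An antiderivative is F(x) = -5*x**3*log(3*x**2 + 4)/12 + 5*x**3/18 - 10*x/9 + 20*sqrt(3)*atan(sqrt(3)*x/2)/27.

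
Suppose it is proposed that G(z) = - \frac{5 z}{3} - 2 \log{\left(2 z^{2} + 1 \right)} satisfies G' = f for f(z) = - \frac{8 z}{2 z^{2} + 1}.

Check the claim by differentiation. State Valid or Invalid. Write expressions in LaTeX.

Invalid: d/dz[G] - f = - \frac{5}{3}, which is not 0.

d/dz[G] = \frac{- 10 z^{2} - 24 z - 5}{6 z^{2} + 3}
d/dz[G] - f(z) = - \frac{5}{3} != 0.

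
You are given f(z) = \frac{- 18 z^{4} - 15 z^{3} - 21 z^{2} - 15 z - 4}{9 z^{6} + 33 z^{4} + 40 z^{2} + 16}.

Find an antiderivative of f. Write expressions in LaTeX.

An antiderivative is F(z) = \frac{3 z}{3 z^{2} + 4} - \operatorname{atan}{\left(z \right)} + \frac{5}{6 z^{2} + 8}.

For F(z) to be correct the identity F'(z) - f(z) = 0 must hold.
Check: d/dz[\frac{3 z}{3 z^{2} + 4} - \operatorname{atan}{\left(z \right)} + \frac{5}{6 z^{2} + 8}] = \frac{- 18 z^{4} - 15 z^{3} - 21 z^{2} - 15 z - 4}{9 z^{6} + 33 z^{4} + 40 z^{2} + 16} = f(z).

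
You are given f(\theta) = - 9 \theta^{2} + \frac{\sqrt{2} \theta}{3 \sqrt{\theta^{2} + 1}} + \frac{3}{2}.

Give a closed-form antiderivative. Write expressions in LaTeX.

An antiderivative is F(\theta) = \frac{- 18 \theta^{3} + 9 \theta + 2 \sqrt{2} \sqrt{\theta^{2} + 1} - 24}{6}.

The integrand splits into summands that can be handled one at a time.
Check: d/d\theta[\frac{- 18 \theta^{3} + 9 \theta + 2 \sqrt{2} \sqrt{\theta^{2} + 1} - 24}{6}] = \frac{- 54 \theta^{2} \sqrt{\theta^{2} + 1} + 2 \sqrt{2} \theta + 9 \sqrt{\theta^{2} + 1}}{6 \sqrt{\theta^{2} + 1}}, which equals f(\theta).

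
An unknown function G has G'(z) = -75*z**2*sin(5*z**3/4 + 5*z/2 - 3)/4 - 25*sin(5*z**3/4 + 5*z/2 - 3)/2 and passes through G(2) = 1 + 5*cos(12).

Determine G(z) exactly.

G(z) = 5*cos(5*z**3/4 + 5*z/2 - 3) + 1

The substitution u = 5*z**3/4 + 5*z/2 - 3 works: G'(z) is exactly (dG/du)*(du/dz) for that inner function.
A general antiderivative is 5*cos(5*z**3/4 + 5*z/2 - 3) + C.
The condition gives C = 1 + 5*cos(12) - (5*cos(12)) = 1.
So G(z) = 5*cos(5*z**3/4 + 5*z/2 - 3) + 1.
Check: d/dz[5*cos(5*z**3/4 + 5*z/2 - 3) + 1] = -75*z**2*sin(5*z**3/4 + 5*z/2 - 3)/4 - 25*sin(5*z**3/4 + 5*z/2 - 3)/2 = G'(z).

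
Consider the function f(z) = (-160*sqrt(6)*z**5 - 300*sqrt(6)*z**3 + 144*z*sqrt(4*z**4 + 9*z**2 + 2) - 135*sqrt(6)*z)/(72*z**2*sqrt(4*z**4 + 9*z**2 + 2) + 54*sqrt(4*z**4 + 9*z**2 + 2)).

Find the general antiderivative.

Recover f(z) by differentiating a candidate F(z); any mismatch rules it out.
Check: d/dz[(-5*sqrt(6)*sqrt(4*z**4 + 9*z**2 + 2) + 18*log(2*z**2 + 3/2))/18] = (-160*sqrt(6)*z**5 - 300*sqrt(6)*z**3 + 144*z*sqrt(4*z**4 + 9*z**2 + 2) - 135*sqrt(6)*z)/(72*z**2*sqrt(4*z**4 + 9*z**2 + 2) + 54*sqrt(4*z**4 + 9*z**2 + 2)) = f(z).

F(z) = (-5*sqrt(6)*sqrt(4*z**4 + 9*z**2 + 2) + 18*log(2*z**2 + 3/2))/18 + C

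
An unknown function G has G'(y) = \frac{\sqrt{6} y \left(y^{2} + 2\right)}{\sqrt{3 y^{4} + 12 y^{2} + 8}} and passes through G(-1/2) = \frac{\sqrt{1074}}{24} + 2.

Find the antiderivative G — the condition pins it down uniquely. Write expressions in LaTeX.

The substitution u = \frac{y^{4}}{2} + 2 y^{2} + \frac{4}{3} works: G'(y) is exactly (dG/du)*(du/dy) for that inner function.
A general antiderivative is \sqrt{\frac{y^{4}}{2} + 2 y^{2} + \frac{4}{3}} + C.
The condition gives C = \frac{\sqrt{1074}}{24} + 2 - (\frac{\sqrt{1074}}{24}) = 2.
So G(y) = \frac{\sqrt{6} \sqrt{3 y^{4} + 12 y^{2} + 8} + 12}{6}.
Check: d/dy[\frac{\sqrt{6} \sqrt{3 y^{4} + 12 y^{2} + 8} + 12}{6}] = \frac{\sqrt{6} y^{3} + 2 \sqrt{6} y}{\sqrt{3 y^{4} + 12 y^{2} + 8}}, which equals G'(y).

G(y) = \frac{\sqrt{6} \sqrt{3 y^{4} + 12 y^{2} + 8} + 12}{6}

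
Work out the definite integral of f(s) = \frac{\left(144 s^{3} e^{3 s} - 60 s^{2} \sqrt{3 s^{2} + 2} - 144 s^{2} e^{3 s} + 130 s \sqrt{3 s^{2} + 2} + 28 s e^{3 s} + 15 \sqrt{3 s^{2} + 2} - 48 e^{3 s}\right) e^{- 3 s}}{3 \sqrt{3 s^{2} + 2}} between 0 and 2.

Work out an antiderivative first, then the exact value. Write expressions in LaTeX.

Recognize the product-rule pattern: f = u'v + uv' with u = - 4 \sqrt{3 s^{2} + 2} - 5 e^{- 3 s}, v = - \frac{4 s^{2}}{3} + 2 s + 1, so integration by parts undoes it.
F(s) = \left(- 4 \sqrt{3 s^{2} + 2} - 5 e^{- 3 s}\right) \left(- \frac{4 s^{2}}{3} + 2 s + 1\right) is an antiderivative of f.
Check: d/ds[\left(- 4 \sqrt{3 s^{2} + 2} - 5 e^{- 3 s}\right) \left(- \frac{4 s^{2}}{3} + 2 s + 1\right)] = \frac{\left(144 s^{3} e^{3 s} - 60 s^{2} \sqrt{3 s^{2} + 2} - 144 s^{2} e^{3 s} + 130 s \sqrt{3 s^{2} + 2} + 28 s e^{3 s} + 15 \sqrt{3 s^{2} + 2} - 48 e^{3 s}\right) e^{- 3 s}}{3 \sqrt{3 s^{2} + 2}} = f(s).
F(2) = \frac{5}{3 e^{6}} + \frac{4 \sqrt{14}}{3}; F(0) = - 4 \sqrt{2} - 5.
Integral = F(2) - F(0) = \frac{5}{3 e^{6}} + \frac{4 \sqrt{14}}{3} + 5 + 4 \sqrt{2}.

Antiderivative: F(s) = \left(- 4 \sqrt{3 s^{2} + 2} - 5 e^{- 3 s}\right) \left(- \frac{4 s^{2}}{3} + 2 s + 1\right); value = \frac{5}{3 e^{6}} + \frac{4 \sqrt{14}}{3} + 5 + 4 \sqrt{2}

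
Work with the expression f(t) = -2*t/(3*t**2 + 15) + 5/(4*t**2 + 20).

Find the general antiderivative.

Integrate term by term and add the pieces.
Check: d/dt[(-4*log(t**2 + 5) + 3*sqrt(5)*atan(sqrt(5)*t/5))/12] = (15 - 8*t)/(12*t**2 + 60), which equals f(t).

F(t) = (-4*log(t**2 + 5) + 3*sqrt(5)*atan(sqrt(5)*t/5))/12 + C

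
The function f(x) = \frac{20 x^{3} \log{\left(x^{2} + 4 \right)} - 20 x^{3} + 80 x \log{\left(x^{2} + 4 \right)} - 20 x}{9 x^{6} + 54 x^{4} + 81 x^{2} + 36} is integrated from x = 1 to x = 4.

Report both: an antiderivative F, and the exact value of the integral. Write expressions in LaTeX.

Antiderivative: F(x) = - \frac{10 \log{\left(x^{2} + 4 \right)}}{9 \left(x^{2} + 1\right)}; value = - \frac{10 \log{\left(20 \right)}}{153} + \frac{5 \log{\left(5 \right)}}{9}

f has the shape u'v + uv' for u = - \frac{10}{9 \left(x^{2} + 1\right)} and v = \log{\left(x^{2} + 4 \right)} — it is the derivative of the product u*v.
F(x) = - \frac{10 \log{\left(x^{2} + 4 \right)}}{9 \left(x^{2} + 1\right)} is an antiderivative of f.
Check: d/dx[- \frac{10 \log{\left(x^{2} + 4 \right)}}{9 \left(x^{2} + 1\right)}] = \frac{20 x^{3} \log{\left(x^{2} + 4 \right)} - 20 x^{3} + 80 x \log{\left(x^{2} + 4 \right)} - 20 x}{9 x^{6} + 54 x^{4} + 81 x^{2} + 36} = f(x).
F(4) = - \frac{10 \log{\left(20 \right)}}{153}; F(1) = - \frac{5 \log{\left(5 \right)}}{9}.
Integral = F(4) - F(1) = - \frac{10 \log{\left(20 \right)}}{153} + \frac{5 \log{\left(5 \right)}}{9}.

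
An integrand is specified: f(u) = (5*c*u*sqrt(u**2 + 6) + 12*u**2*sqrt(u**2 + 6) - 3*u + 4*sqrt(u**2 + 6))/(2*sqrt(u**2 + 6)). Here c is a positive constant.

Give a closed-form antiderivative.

An antiderivative F(u) passes only if d/du[F] lands on f(u) exactly.
Check: d/du[5*c*u**2/4 + 2*u**3 + 2*u - 3*sqrt(u**2 + 6)/2] = (5*c*u*sqrt(u**2 + 6) + 12*u**2*sqrt(u**2 + 6) - 3*u + 4*sqrt(u**2 + 6))/(2*sqrt(u**2 + 6)) = f(u).

An antiderivative is F(u) = 5*c*u**2/4 + 2*u**3 + 2*u - 3*sqrt(u**2 + 6)/2.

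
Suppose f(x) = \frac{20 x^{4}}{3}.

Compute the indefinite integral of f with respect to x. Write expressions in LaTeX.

A first test for any F(x): its x-derivative must equal f(x) identically.
Check: d/dx[\frac{4 x^{5}}{3}] = \frac{20 x^{4}}{3} = f(x).

F(x) = \frac{4 x^{5}}{3} + C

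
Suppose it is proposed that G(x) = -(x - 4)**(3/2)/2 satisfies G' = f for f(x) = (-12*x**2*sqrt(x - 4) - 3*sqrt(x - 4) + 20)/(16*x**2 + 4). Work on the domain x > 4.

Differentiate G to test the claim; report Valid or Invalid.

Invalid: d/dx[G] - f = -5/(4*x**2 + 1), which is not 0.

d/dx[G] = -3*sqrt(x - 4)/4
d/dx[G] - f(x) = -5/(4*x**2 + 1) != 0.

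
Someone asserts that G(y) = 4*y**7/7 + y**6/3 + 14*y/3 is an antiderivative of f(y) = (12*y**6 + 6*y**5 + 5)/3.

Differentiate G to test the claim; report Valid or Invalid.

d/dy[G] = 4*y**6 + 2*y**5 + 14/3
d/dy[G] - f(y) = 3 != 0.

Invalid: d/dy[G] - f = 3, which is not 0.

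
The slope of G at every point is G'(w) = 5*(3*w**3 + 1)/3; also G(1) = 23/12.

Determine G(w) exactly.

Any candidate G(w) must reproduce the stated G'(w) exactly.
A general antiderivative is 5*w**4/4 + 5*w/3 + C.
The condition gives C = 23/12 - (35/12) = -1.
So G(w) = 5*w**4/4 + 5*w/3 - 1.
Check: d/dw[5*w**4/4 + 5*w/3 - 1] = 5*w**3 + 5/3, which equals G'(w).

G(w) = 5*w**4/4 + 5*w/3 - 1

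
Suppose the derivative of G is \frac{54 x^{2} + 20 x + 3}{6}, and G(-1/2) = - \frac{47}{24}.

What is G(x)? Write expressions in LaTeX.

G(x) = 3 x^{3} + \frac{5 x^{2}}{3} + \frac{x}{2} - \frac{7}{4}

A first test for any G(x): its x-derivative must equal the given G'(x).
A general antiderivative is 3 x^{3} + \frac{5 x^{2}}{3} + \frac{x}{2} - \frac{3}{4} + C.
The condition gives C = - \frac{47}{24} - (- \frac{23}{24}) = -1.
So G(x) = 3 x^{3} + \frac{5 x^{2}}{3} + \frac{x}{2} - \frac{7}{4}.
Check: d/dx[3 x^{3} + \frac{5 x^{2}}{3} + \frac{x}{2} - \frac{7}{4}] = 9 x^{2} + \frac{10 x}{3} + \frac{1}{2}, which equals G'(x).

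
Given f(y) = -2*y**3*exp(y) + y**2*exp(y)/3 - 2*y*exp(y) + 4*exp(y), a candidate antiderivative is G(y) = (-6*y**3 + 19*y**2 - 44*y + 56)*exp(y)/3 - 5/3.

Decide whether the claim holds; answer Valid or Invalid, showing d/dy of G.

Valid - the claim checks out under differentiation.

d/dy[G] = -2*y**3*exp(y) + y**2*exp(y)/3 - 2*y*exp(y) + 4*exp(y)
This equals f(y) exactly, so the claim holds.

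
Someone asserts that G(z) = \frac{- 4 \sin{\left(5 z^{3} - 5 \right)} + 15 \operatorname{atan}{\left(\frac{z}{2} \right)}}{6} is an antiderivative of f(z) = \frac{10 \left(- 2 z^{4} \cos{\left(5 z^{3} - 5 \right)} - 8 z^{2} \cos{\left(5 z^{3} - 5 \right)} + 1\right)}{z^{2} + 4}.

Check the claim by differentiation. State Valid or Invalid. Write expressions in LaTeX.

d/dz[G] = \frac{- 10 z^{4} \cos{\left(5 z^{3} - 5 \right)} - 40 z^{2} \cos{\left(5 z^{3} - 5 \right)} + 5}{z^{2} + 4}
d/dz[G] - f(z) = \frac{10 z^{4} \cos{\left(5 z^{3} - 5 \right)} + 40 z^{2} \cos{\left(5 z^{3} - 5 \right)} - 5}{z^{2} + 4} != 0.

Invalid: d/dz[G] - f = \frac{10 z^{4} \cos{\left(5 z^{3} - 5 \right)} + 40 z^{2} \cos{\left(5 z^{3} - 5 \right)} - 5}{z^{2} + 4}, which is not 0.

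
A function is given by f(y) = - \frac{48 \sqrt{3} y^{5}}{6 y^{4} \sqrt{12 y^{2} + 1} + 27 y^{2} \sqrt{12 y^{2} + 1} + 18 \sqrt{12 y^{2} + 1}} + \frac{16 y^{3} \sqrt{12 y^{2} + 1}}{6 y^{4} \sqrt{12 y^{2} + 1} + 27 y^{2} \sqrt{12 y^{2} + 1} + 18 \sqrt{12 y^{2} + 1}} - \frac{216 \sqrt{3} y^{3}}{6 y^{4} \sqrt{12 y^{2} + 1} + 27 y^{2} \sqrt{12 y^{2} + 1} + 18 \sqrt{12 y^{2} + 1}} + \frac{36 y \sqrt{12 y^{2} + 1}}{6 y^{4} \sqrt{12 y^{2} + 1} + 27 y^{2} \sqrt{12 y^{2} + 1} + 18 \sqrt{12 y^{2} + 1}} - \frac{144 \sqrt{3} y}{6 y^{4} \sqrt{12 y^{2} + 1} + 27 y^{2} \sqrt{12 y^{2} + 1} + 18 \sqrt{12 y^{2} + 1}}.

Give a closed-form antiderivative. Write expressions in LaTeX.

An antiderivative is F(y) = \frac{2 \left(- \sqrt{3} \sqrt{12 y^{2} + 1} + \log{\left(\frac{y^{4}}{3} + \frac{3 y^{2}}{2} + 1 \right)}\right)}{3}.

The integrand splits into summands that can be handled one at a time.
Check: d/dy[\frac{2 \left(- \sqrt{3} \sqrt{12 y^{2} + 1} + \log{\left(\frac{y^{4}}{3} + \frac{3 y^{2}}{2} + 1 \right)}\right)}{3}] = \frac{- 48 \sqrt{3} y^{5} + 16 y^{3} \sqrt{12 y^{2} + 1} - 216 \sqrt{3} y^{3} + 36 y \sqrt{12 y^{2} + 1} - 144 \sqrt{3} y}{6 y^{4} \sqrt{12 y^{2} + 1} + 27 y^{2} \sqrt{12 y^{2} + 1} + 18 \sqrt{12 y^{2} + 1}}, which equals f(y).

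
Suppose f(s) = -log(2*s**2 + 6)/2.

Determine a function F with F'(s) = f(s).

An antiderivative is F(s) = -s*log(s**2 + 3)/2 - s*log(2)/2 + s - sqrt(3)*atan(sqrt(3)*s/3).

Any candidate F(s) must reproduce f(s) exactly when differentiated.
Check: d/ds[-s*log(s**2 + 3)/2 - s*log(2)/2 + s - sqrt(3)*atan(sqrt(3)*s/3)] = -log(s**2 + 3)/2 - log(2)/2, which equals f(s).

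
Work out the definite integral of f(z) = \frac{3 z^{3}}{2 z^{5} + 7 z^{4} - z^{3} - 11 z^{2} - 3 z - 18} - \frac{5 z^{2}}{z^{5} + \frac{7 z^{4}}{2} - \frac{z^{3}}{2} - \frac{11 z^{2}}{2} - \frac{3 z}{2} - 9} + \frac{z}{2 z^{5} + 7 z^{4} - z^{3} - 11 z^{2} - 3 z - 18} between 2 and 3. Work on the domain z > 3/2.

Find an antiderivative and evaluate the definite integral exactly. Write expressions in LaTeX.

Antiderivative: F(z) = \frac{- 145 \log{\left(z - \frac{3}{2} \right)} + 2574 \log{\left(z + 2 \right)} - 2639 \log{\left(z + 3 \right)} + 105 \log{\left(z^{2} + 1 \right)} - 504 \operatorname{atan}{\left(z \right)}}{1365}; value = - \frac{29 \log{\left(6 \right)}}{15} - \frac{66 \log{\left(4 \right)}}{35} - \frac{24 \operatorname{atan}{\left(3 \right)}}{65} - \frac{29 \log{\left(2 \right)}}{273} - \frac{29 \log{\left(\frac{3}{2} \right)}}{273} + \frac{\log{\left(10 \right)}}{13} + \frac{24 \operatorname{atan}{\left(2 \right)}}{65} + \frac{5108 \log{\left(5 \right)}}{1365}

The denominator factors as \left(z + 2\right) \left(z + 3\right) \left(2 z - 3\right) \left(z^{2} + 1\right); partial fractions split f into directly integrable pieces: \frac{2 \left(5 z - 12\right)}{65 \left(z^{2} + 1\right)} - \frac{58}{273 \left(2 z - 3\right)} - \frac{29}{15 \left(z + 3\right)} + \frac{66}{35 \left(z + 2\right)}.
F(z) = \frac{- 145 \log{\left(z - \frac{3}{2} \right)} + 2574 \log{\left(z + 2 \right)} - 2639 \log{\left(z + 3 \right)} + 105 \log{\left(z^{2} + 1 \right)} - 504 \operatorname{atan}{\left(z \right)}}{1365} is an antiderivative of f.
Check: d/dz[\frac{- 145 \log{\left(z - \frac{3}{2} \right)} + 2574 \log{\left(z + 2 \right)} - 2639 \log{\left(z + 3 \right)} + 105 \log{\left(z^{2} + 1 \right)} - 504 \operatorname{atan}{\left(z \right)}}{1365}] = \frac{3 z^{3} - 10 z^{2} + z}{2 z^{5} + 7 z^{4} - z^{3} - 11 z^{2} - 3 z - 18}, which equals f(z).
F(3) = - \frac{29 \log{\left(6 \right)}}{15} - \frac{24 \operatorname{atan}{\left(3 \right)}}{65} - \frac{29 \log{\left(\frac{3}{2} \right)}}{273} + \frac{\log{\left(10 \right)}}{13} + \frac{66 \log{\left(5 \right)}}{35}; F(2) = - \frac{362 \log{\left(5 \right)}}{195} - \frac{24 \operatorname{atan}{\left(2 \right)}}{65} + \frac{29 \log{\left(2 \right)}}{273} + \frac{66 \log{\left(4 \right)}}{35}.
Integral = F(3) - F(2) = - \frac{29 \log{\left(6 \right)}}{15} - \frac{66 \log{\left(4 \right)}}{35} - \frac{24 \operatorname{atan}{\left(3 \right)}}{65} - \frac{29 \log{\left(2 \right)}}{273} - \frac{29 \log{\left(\frac{3}{2} \right)}}{273} + \frac{\log{\left(10 \right)}}{13} + \frac{24 \operatorname{atan}{\left(2 \right)}}{65} + \frac{5108 \log{\left(5 \right)}}{1365}.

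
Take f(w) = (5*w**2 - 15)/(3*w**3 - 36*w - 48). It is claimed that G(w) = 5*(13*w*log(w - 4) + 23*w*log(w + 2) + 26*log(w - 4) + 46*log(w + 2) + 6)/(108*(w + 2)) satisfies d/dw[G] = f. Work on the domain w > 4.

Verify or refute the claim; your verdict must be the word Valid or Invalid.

d/dw[G] = (5*w**2 - 15)/(3*w**3 - 36*w - 48)
This equals f(w) exactly, so the claim holds.

Valid: G'(w) = f(w).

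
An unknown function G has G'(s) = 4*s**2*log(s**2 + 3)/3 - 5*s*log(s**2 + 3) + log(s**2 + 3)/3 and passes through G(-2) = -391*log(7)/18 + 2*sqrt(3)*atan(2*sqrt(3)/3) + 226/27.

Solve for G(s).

G(s) = 4*s**3*log(s**2 + 3)/9 - 8*s**3/27 - 5*s**2*log(s**2 + 3)/2 + 5*s**2/2 + s*log(s**2 + 3)/3 + 2*s - 15*log(s**2 + 3)/2 - 2*sqrt(3)*atan(sqrt(3)*s/3)

The integrand splits into summands that can be handled one at a time.
A general antiderivative is -8*s**3/27 + 5*s**2/2 + 2*s + (4*s**3/9 - 5*s**2/2 + s/3)*log(s**2 + 3) - 15*log(s**2 + 3)/2 - 2*sqrt(3)*atan(sqrt(3)*s/3) + C.
The condition gives C = -391*log(7)/18 + 2*sqrt(3)*atan(2*sqrt(3)/3) + 226/27 - (-391*log(7)/18 + 2*sqrt(3)*atan(2*sqrt(3)/3) + 226/27) = 0.
So G(s) = 4*s**3*log(s**2 + 3)/9 - 8*s**3/27 - 5*s**2*log(s**2 + 3)/2 + 5*s**2/2 + s*log(s**2 + 3)/3 + 2*s - 15*log(s**2 + 3)/2 - 2*sqrt(3)*atan(sqrt(3)*s/3).
Check: d/ds[4*s**3*log(s**2 + 3)/9 - 8*s**3/27 - 5*s**2*log(s**2 + 3)/2 + 5*s**2/2 + s*log(s**2 + 3)/3 + 2*s - 15*log(s**2 + 3)/2 - 2*sqrt(3)*atan(sqrt(3)*s/3)] = 4*s**2*log(s**2 + 3)/3 - 5*s*log(s**2 + 3) + log(s**2 + 3)/3 = G'(s).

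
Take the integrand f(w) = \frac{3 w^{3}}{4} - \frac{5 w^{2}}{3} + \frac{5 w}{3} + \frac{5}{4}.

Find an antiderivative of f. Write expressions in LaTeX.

The integrand splits into summands that can be handled one at a time.
Check: d/dw[\frac{w \left(27 w^{3} - 80 w^{2} + 120 w + 180\right)}{144}] = \frac{3 w^{3}}{4} - \frac{5 w^{2}}{3} + \frac{5 w}{3} + \frac{5}{4} = f(w).

An antiderivative is F(w) = \frac{w \left(27 w^{3} - 80 w^{2} + 120 w + 180\right)}{144}.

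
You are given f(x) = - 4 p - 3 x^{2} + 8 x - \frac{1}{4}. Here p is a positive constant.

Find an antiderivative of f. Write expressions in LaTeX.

An antiderivative is F(x) = - 4 p x - x^{3} + 4 x^{2} - \frac{x}{4}.

The integrand splits into summands that can be handled one at a time.
Check: d/dx[- 4 p x - x^{3} + 4 x^{2} - \frac{x}{4}] = - 4 p - 3 x^{2} + 8 x - \frac{1}{4} = f(x).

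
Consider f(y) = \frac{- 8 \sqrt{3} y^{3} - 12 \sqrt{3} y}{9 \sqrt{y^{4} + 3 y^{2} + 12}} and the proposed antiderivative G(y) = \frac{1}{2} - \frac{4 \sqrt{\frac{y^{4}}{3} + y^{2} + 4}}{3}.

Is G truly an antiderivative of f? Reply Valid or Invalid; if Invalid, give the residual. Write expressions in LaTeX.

Valid - differentiating G returns exactly f.

d/dy[G] = \frac{- 8 \sqrt{3} y^{3} - 12 \sqrt{3} y}{9 \sqrt{y^{4} + 3 y^{2} + 12}}
This equals f(y) exactly, so the claim holds.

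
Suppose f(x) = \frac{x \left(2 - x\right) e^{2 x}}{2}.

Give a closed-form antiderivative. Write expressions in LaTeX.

An antiderivative is F(x) = - \frac{x^{2} e^{2 x}}{4} + \frac{3 x e^{2 x}}{4} - \frac{3 e^{2 x}}{8}.

Recognize the product-rule pattern: f = u'v + uv' with u = - \frac{x^{2}}{4} + \frac{3 x}{4} - \frac{3}{8}, v = e^{2 x}, so integration by parts undoes it.
Check: d/dx[- \frac{x^{2} e^{2 x}}{4} + \frac{3 x e^{2 x}}{4} - \frac{3 e^{2 x}}{8}] = - \frac{x^{2} e^{2 x}}{2} + x e^{2 x}, which equals f(x).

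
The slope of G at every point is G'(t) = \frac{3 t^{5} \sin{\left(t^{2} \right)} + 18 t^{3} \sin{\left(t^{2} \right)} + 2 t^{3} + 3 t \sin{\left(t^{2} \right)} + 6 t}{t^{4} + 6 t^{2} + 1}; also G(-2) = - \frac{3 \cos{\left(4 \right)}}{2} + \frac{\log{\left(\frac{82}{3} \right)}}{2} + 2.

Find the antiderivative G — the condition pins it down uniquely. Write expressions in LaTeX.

Any candidate G(t) must reproduce the stated G'(t) exactly.
A general antiderivative is \frac{\log{\left(\frac{2 t^{4}}{3} + 4 t^{2} + \frac{2}{3} \right)}}{2} - \frac{3 \cos{\left(t^{2} \right)}}{2} + C.
The condition gives C = - \frac{3 \cos{\left(4 \right)}}{2} + \frac{\log{\left(\frac{82}{3} \right)}}{2} + 2 - (- \frac{3 \cos{\left(4 \right)}}{2} + \frac{\log{\left(\frac{82}{3} \right)}}{2}) = 2.
So G(t) = - \frac{- \log{\left(\frac{2 t^{4}}{3} + 4 t^{2} + \frac{2}{3} \right)} + 3 \cos{\left(t^{2} \right)} - 4}{2}.
Check: d/dt[- \frac{- \log{\left(\frac{2 t^{4}}{3} + 4 t^{2} + \frac{2}{3} \right)} + 3 \cos{\left(t^{2} \right)} - 4}{2}] = \frac{3 t^{5} \sin{\left(t^{2} \right)} + 18 t^{3} \sin{\left(t^{2} \right)} + 2 t^{3} + 3 t \sin{\left(t^{2} \right)} + 6 t}{t^{4} + 6 t^{2} + 1} = G'(t).

G(t) = - \frac{- \log{\left(\frac{2 t^{4}}{3} + 4 t^{2} + \frac{2}{3} \right)} + 3 \cos{\left(t^{2} \right)} - 4}{2}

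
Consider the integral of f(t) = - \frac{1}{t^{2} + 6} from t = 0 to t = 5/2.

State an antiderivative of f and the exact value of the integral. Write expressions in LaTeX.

A first test for any F(t): its t-derivative must equal f(t) identically.
F(t) = - \frac{\sqrt{6} \operatorname{atan}{\left(\frac{\sqrt{6} t}{6} \right)}}{6} is an antiderivative of f.
Check: d/dt[- \frac{\sqrt{6} \operatorname{atan}{\left(\frac{\sqrt{6} t}{6} \right)}}{6}] = - \frac{1}{t^{2} + 6} = f(t).
F(5/2) = - \frac{\sqrt{6} \operatorname{atan}{\left(\frac{5 \sqrt{6}}{12} \right)}}{6}; F(0) = 0.
Integral = F(5/2) - F(0) = - \frac{\sqrt{6} \operatorname{atan}{\left(\frac{5 \sqrt{6}}{12} \right)}}{6}.

Antiderivative: F(t) = - \frac{\sqrt{6} \operatorname{atan}{\left(\frac{\sqrt{6} t}{6} \right)}}{6}; value = - \frac{\sqrt{6} \operatorname{atan}{\left(\frac{5 \sqrt{6}}{12} \right)}}{6}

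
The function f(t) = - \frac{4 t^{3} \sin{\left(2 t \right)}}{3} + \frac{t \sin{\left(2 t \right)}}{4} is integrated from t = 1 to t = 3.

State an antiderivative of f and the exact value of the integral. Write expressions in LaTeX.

Antiderivative: F(t) = \frac{2 t^{3} \cos{\left(2 t \right)}}{3} - t^{2} \sin{\left(2 t \right)} - \frac{9 t \cos{\left(2 t \right)}}{8} + \frac{9 \sin{\left(2 t \right)}}{16}; value = \frac{11 \cos{\left(2 \right)}}{24} + \frac{7 \sin{\left(2 \right)}}{16} - \frac{135 \sin{\left(6 \right)}}{16} + \frac{117 \cos{\left(6 \right)}}{8}

The integrand splits into summands that can be handled one at a time.
F(t) = \frac{2 t^{3} \cos{\left(2 t \right)}}{3} - t^{2} \sin{\left(2 t \right)} - \frac{9 t \cos{\left(2 t \right)}}{8} + \frac{9 \sin{\left(2 t \right)}}{16} is an antiderivative of f.
Check: d/dt[\frac{2 t^{3} \cos{\left(2 t \right)}}{3} - t^{2} \sin{\left(2 t \right)} - \frac{9 t \cos{\left(2 t \right)}}{8} + \frac{9 \sin{\left(2 t \right)}}{16}] = - \frac{4 t^{3} \sin{\left(2 t \right)}}{3} + \frac{t \sin{\left(2 t \right)}}{4} = f(t).
F(3) = - \frac{135 \sin{\left(6 \right)}}{16} + \frac{117 \cos{\left(6 \right)}}{8}; F(1) = - \frac{7 \sin{\left(2 \right)}}{16} - \frac{11 \cos{\left(2 \right)}}{24}.
Integral = F(3) - F(1) = \frac{11 \cos{\left(2 \right)}}{24} + \frac{7 \sin{\left(2 \right)}}{16} - \frac{135 \sin{\left(6 \right)}}{16} + \frac{117 \cos{\left(6 \right)}}{8}.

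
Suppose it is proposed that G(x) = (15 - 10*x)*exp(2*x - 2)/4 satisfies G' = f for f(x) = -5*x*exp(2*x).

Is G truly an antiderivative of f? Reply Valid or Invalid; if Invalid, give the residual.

Invalid: d/dx[G] - f = -5*x*exp(-2)*exp(2*x) + 5*x*exp(2*x) + 5*exp(-2)*exp(2*x), which is not 0.

d/dx[G] = -5*x*exp(-2)*exp(2*x) + 5*exp(-2)*exp(2*x)
d/dx[G] - f(x) = -5*x*exp(-2)*exp(2*x) + 5*x*exp(2*x) + 5*exp(-2)*exp(2*x) != 0.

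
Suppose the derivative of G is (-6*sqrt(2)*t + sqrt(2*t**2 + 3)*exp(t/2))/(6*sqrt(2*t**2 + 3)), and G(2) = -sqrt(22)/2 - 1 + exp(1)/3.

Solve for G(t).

G(t) = -sqrt(t**2 + 3/2) + exp(t/2)/3 - 1

Since d/dt undoes antidifferentiation here, G(t) must give back the stated G'(t).
A general antiderivative is -sqrt(t**2 + 3/2) + exp(t/2)/3 + C.
The condition gives C = -sqrt(22)/2 - 1 + exp(1)/3 - (-sqrt(22)/2 + exp(1)/3) = -1.
So G(t) = -sqrt(t**2 + 3/2) + exp(t/2)/3 - 1.
Check: d/dt[-sqrt(t**2 + 3/2) + exp(t/2)/3 - 1] = (-6*sqrt(2)*t + sqrt(2*t**2 + 3)*exp(t/2))/(6*sqrt(2*t**2 + 3)) = G'(t).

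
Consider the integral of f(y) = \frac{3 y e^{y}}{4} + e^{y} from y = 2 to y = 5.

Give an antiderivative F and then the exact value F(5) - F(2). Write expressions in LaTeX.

Antiderivative: F(y) = \frac{\left(3 y + 1\right) e^{y}}{4}; value = - \frac{7 e^{2}}{4} + 4 e^{5}

f has the shape u'v + uv' for u = \frac{3 y}{4} + \frac{1}{4} and v = e^{y} — it is the derivative of the product u*v.
F(y) = \frac{\left(3 y + 1\right) e^{y}}{4} is an antiderivative of f.
Check: d/dy[\frac{\left(3 y + 1\right) e^{y}}{4}] = \frac{3 y e^{y}}{4} + e^{y} = f(y).
F(5) = 4 e^{5}; F(2) = \frac{7 e^{2}}{4}.
Integral = F(5) - F(2) = - \frac{7 e^{2}}{4} + 4 e^{5}.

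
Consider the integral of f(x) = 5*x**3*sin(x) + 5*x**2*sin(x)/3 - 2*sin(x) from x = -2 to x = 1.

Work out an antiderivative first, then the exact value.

Integrate term by term and add the pieces.
F(x) = -(15*x**3*cos(x) - 45*x**2*sin(x) + 5*x**2*cos(x) - 10*x*sin(x) - 90*x*cos(x) + 90*sin(x) - 16*cos(x))/3 is an antiderivative of f.
Check: d/dx[-(15*x**3*cos(x) - 45*x**2*sin(x) + 5*x**2*cos(x) - 10*x*sin(x) - 90*x*cos(x) + 90*sin(x) - 16*cos(x))/3] = 5*x**3*sin(x) + 5*x**2*sin(x)/3 - 2*sin(x) = f(x).
F(1) = -35*sin(1)/3 + 86*cos(1)/3; F(-2) = -70*sin(2)/3 - 64*cos(2)/3.
Integral = F(1) - F(-2) = -35*sin(1)/3 + 64*cos(2)/3 + 86*cos(1)/3 + 70*sin(2)/3.

Antiderivative: F(x) = -(15*x**3*cos(x) - 45*x**2*sin(x) + 5*x**2*cos(x) - 10*x*sin(x) - 90*x*cos(x) + 90*sin(x) - 16*cos(x))/3; value = -35*sin(1)/3 + 64*cos(2)/3 + 86*cos(1)/3 + 70*sin(2)/3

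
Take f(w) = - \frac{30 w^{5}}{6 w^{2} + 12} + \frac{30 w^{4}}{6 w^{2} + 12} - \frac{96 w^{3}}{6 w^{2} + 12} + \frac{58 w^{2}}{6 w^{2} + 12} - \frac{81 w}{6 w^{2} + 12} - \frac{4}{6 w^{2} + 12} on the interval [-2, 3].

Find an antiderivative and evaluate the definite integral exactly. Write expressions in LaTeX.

Antiderivative: F(w) = \frac{- 15 w^{4} + 20 w^{3} - 36 w^{2} - 4 w - 9 \log{\left(\frac{3 w^{2}}{2} + 3 \right)}}{12}; value = - \frac{475}{12} - \frac{3 \log{\left(\frac{33}{2} \right)}}{4} + \frac{3 \log{\left(9 \right)}}{4}

The integrand splits into summands that can be handled one at a time.
F(w) = \frac{- 15 w^{4} + 20 w^{3} - 36 w^{2} - 4 w - 9 \log{\left(\frac{3 w^{2}}{2} + 3 \right)}}{12} is an antiderivative of f.
Check: d/dw[\frac{- 15 w^{4} + 20 w^{3} - 36 w^{2} - 4 w - 9 \log{\left(\frac{3 w^{2}}{2} + 3 \right)}}{12}] = \frac{- 30 w^{5} + 30 w^{4} - 96 w^{3} + 58 w^{2} - 81 w - 4}{6 w^{2} + 12}, which equals f(w).
F(3) = - \frac{337}{4} - \frac{3 \log{\left(\frac{33}{2} \right)}}{4}; F(-2) = - \frac{134}{3} - \frac{3 \log{\left(9 \right)}}{4}.
Integral = F(3) - F(-2) = - \frac{475}{12} - \frac{3 \log{\left(\frac{33}{2} \right)}}{4} + \frac{3 \log{\left(9 \right)}}{4}.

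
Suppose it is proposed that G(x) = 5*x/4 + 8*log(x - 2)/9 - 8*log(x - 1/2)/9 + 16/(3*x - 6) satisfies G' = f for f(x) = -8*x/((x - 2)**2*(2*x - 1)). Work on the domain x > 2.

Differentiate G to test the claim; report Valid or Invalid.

Invalid: d/dx[G] - f = 5/4, which is not 0.

d/dx[G] = (10*x**3 - 45*x**2 + 28*x - 20)/(8*x**3 - 36*x**2 + 48*x - 16)
d/dx[G] - f(x) = 5/4 != 0.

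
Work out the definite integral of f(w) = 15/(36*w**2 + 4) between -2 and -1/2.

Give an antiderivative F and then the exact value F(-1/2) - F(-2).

Differentiate the proposed F(w) back; it has to land on f(w) exactly.
F(w) = 5*atan(3*w)/4 is an antiderivative of f.
Check: d/dw[5*atan(3*w)/4] = 15/(36*w**2 + 4) = f(w).
F(-1/2) = -5*atan(3/2)/4; F(-2) = -5*atan(6)/4.
Integral = F(-1/2) - F(-2) = -5*atan(3/2)/4 + 5*atan(6)/4.

Antiderivative: F(w) = 5*atan(3*w)/4; value = -5*atan(3/2)/4 + 5*atan(6)/4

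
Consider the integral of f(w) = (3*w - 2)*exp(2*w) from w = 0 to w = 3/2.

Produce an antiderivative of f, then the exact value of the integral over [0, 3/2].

Recognize the product-rule pattern: f = u'v + uv' with u = 3*w/2 - 7/4, v = exp(2*w), so integration by parts undoes it.
F(w) = 3*w*exp(2*w)/2 - 7*exp(2*w)/4 is an antiderivative of f.
Check: d/dw[3*w*exp(2*w)/2 - 7*exp(2*w)/4] = 3*w*exp(2*w) - 2*exp(2*w), which equals f(w).
F(3/2) = exp(3)/2; F(0) = -7/4.
Integral = F(3/2) - F(0) = 7/4 + exp(3)/2.

Antiderivative: F(w) = 3*w*exp(2*w)/2 - 7*exp(2*w)/4; value = 7/4 + exp(3)/2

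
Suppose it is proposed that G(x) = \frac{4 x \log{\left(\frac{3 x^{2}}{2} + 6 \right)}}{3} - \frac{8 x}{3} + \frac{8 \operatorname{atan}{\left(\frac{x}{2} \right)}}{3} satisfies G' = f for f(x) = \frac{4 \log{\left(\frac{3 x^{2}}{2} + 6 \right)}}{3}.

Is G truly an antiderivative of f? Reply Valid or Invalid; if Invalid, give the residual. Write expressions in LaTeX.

Invalid: d/dx[G] - f = - \frac{16}{3 x^{2} + 12}, which is not 0.

d/dx[G] = \frac{4 x^{2} \log{\left(\frac{x^{2}}{2} + 2 \right)} + 4 x^{2} \log{\left(3 \right)} + 16 \log{\left(\frac{x^{2}}{2} + 2 \right)} - 16 + 16 \log{\left(3 \right)}}{3 x^{2} + 12}
d/dx[G] - f(x) = - \frac{16}{3 x^{2} + 12} != 0.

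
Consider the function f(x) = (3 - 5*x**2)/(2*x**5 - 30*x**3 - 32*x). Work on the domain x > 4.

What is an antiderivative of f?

An antiderivative is F(x) = (-102*log(x) - 77*log(x**2 - 16) + 128*log(x**2 + 1))/1088.

The denominator factors as 2*x*(x - 4)*(x + 4)*(x**2 + 1); partial fractions split f into directly integrable pieces: 4*x/(17*(x**2 + 1)) - 77/(1088*(x + 4)) - 77/(1088*(x - 4)) - 3/(32*x).
Check: d/dx[(-102*log(x) - 77*log(x**2 - 16) + 128*log(x**2 + 1))/1088] = (3 - 5*x**2)/(2*x**5 - 30*x**3 - 32*x) = f(x).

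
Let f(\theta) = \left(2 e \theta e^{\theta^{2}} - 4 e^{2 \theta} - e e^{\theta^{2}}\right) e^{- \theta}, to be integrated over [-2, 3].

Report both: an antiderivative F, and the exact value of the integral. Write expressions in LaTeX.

Antiderivative: F(\theta) = - 4 e^{\theta} + e^{\theta^{2} - \theta + 1}; value = - 4 e^{3} + \frac{4}{e^{2}}

Any candidate F(\theta) must reproduce f(\theta) exactly when differentiated.
F(\theta) = - 4 e^{\theta} + e^{\theta^{2} - \theta + 1} is an antiderivative of f.
Check: d/d\theta[- 4 e^{\theta} + e^{\theta^{2} - \theta + 1}] = 2 e \theta e^{- \theta} e^{\theta^{2}} - 4 e^{\theta} - e e^{- \theta} e^{\theta^{2}}, which equals f(\theta).
F(3) = - 4 e^{3} + e^{7}; F(-2) = - \frac{4}{e^{2}} + e^{7}.
Integral = F(3) - F(-2) = - 4 e^{3} + \frac{4}{e^{2}}.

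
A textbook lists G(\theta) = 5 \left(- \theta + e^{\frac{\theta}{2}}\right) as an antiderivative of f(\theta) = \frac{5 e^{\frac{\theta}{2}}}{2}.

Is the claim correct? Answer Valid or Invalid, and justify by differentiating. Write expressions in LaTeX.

Invalid: d/d\theta[G] - f = -5, which is not 0.

d/d\theta[G] = \frac{5 e^{\frac{\theta}{2}}}{2} - 5
d/d\theta[G] - f(\theta) = -5 != 0.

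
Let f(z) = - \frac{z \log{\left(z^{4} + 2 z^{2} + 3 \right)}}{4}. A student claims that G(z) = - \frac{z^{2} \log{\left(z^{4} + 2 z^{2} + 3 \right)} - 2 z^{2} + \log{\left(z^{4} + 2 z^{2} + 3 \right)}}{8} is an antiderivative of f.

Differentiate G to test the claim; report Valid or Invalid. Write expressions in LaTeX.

Invalid: d/dz[G] - f = \frac{z}{z^{4} + 2 z^{2} + 3}, which is not 0.

d/dz[G] = \frac{- z^{5} \log{\left(z^{4} + 2 z^{2} + 3 \right)} - 2 z^{3} \log{\left(z^{4} + 2 z^{2} + 3 \right)} - 3 z \log{\left(z^{4} + 2 z^{2} + 3 \right)} + 4 z}{4 z^{4} + 8 z^{2} + 12}
d/dz[G] - f(z) = \frac{z}{z^{4} + 2 z^{2} + 3} != 0.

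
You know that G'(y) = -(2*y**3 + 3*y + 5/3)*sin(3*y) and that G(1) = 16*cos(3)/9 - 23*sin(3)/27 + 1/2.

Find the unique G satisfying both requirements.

A first test for any G(y): its y-derivative must equal the given G'(y).
A general antiderivative is 2*y**3*cos(3*y)/3 - 2*y**2*sin(3*y)/3 + 5*y*cos(3*y)/9 - 5*sin(3*y)/27 + 5*cos(3*y)/9 + C.
The condition gives C = 16*cos(3)/9 - 23*sin(3)/27 + 1/2 - (16*cos(3)/9 - 23*sin(3)/27) = 1/2.
So G(y) = (36*y**3*cos(3*y) - 36*y**2*sin(3*y) + 30*y*cos(3*y) - 10*sin(3*y) + 30*cos(3*y) + 27)/54.
Check: d/dy[(36*y**3*cos(3*y) - 36*y**2*sin(3*y) + 30*y*cos(3*y) - 10*sin(3*y) + 30*cos(3*y) + 27)/54] = -2*y**3*sin(3*y) - 3*y*sin(3*y) - 5*sin(3*y)/3, which equals G'(y).

G(y) = (36*y**3*cos(3*y) - 36*y**2*sin(3*y) + 30*y*cos(3*y) - 10*sin(3*y) + 30*cos(3*y) + 27)/54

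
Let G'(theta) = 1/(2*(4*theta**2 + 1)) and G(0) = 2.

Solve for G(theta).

Whatever form G(theta) takes, its d/dtheta must return the stated G'(theta).
A general antiderivative is atan(2*theta)/4 + C.
The condition gives C = 2 - (0) = 2.
So G(theta) = (atan(2*theta) + 8)/4.
Check: d/dtheta[(atan(2*theta) + 8)/4] = 1/(8*theta**2 + 2), which equals G'(theta).

G(theta) = (atan(2*theta) + 8)/4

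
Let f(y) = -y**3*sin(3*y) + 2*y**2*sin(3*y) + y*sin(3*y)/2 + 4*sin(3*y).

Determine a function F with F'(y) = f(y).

An antiderivative is F(y) = y**3*cos(3*y)/3 - y**2*sin(3*y)/3 - 2*y**2*cos(3*y)/3 + 4*y*sin(3*y)/9 - 7*y*cos(3*y)/18 + 7*sin(3*y)/54 - 32*cos(3*y)/27.

The integrand splits into summands that can be handled one at a time.
Check: d/dy[y**3*cos(3*y)/3 - y**2*sin(3*y)/3 - 2*y**2*cos(3*y)/3 + 4*y*sin(3*y)/9 - 7*y*cos(3*y)/18 + 7*sin(3*y)/54 - 32*cos(3*y)/27] = -y**3*sin(3*y) + 2*y**2*sin(3*y) + y*sin(3*y)/2 + 4*sin(3*y) = f(y).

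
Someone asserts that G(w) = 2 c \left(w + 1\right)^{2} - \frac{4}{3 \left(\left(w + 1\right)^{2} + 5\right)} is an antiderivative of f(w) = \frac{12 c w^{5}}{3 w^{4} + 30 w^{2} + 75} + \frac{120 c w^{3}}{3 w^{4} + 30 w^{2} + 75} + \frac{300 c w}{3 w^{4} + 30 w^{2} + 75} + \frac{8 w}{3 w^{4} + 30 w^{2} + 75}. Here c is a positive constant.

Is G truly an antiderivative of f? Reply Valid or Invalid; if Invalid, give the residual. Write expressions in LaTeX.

d/dw[G] = \frac{12 c w^{5} + 60 c w^{4} + 240 c w^{3} + 480 c w^{2} + 720 c w + 432 c + 8 w + 8}{3 w^{4} + 12 w^{3} + 48 w^{2} + 72 w + 108}
d/dw[G] - f(w) = \frac{12 c w^{8} + 48 c w^{7} + 312 c w^{6} + 768 c w^{5} + 2652 c w^{4} + 4080 c w^{3} + 9120 c w^{2} + 7200 c w + 10800 c - 24 w^{4} - 48 w^{3} - 112 w^{2} - 88 w + 200}{3 w^{8} + 12 w^{7} + 78 w^{6} + 192 w^{5} + 663 w^{4} + 1020 w^{3} + 2280 w^{2} + 1800 w + 2700} != 0.

Invalid: d/dw[G] - f = \frac{12 c w^{8} + 48 c w^{7} + 312 c w^{6} + 768 c w^{5} + 2652 c w^{4} + 4080 c w^{3} + 9120 c w^{2} + 7200 c w + 10800 c - 24 w^{4} - 48 w^{3} - 112 w^{2} - 88 w + 200}{3 w^{8} + 12 w^{7} + 78 w^{6} + 192 w^{5} + 663 w^{4} + 1020 w^{3} + 2280 w^{2} + 1800 w + 2700}, which is not 0.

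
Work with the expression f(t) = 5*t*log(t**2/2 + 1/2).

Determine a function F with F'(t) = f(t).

An antiderivative is F(t) = 5*(t**2*log(t**2/2 + 1/2) - t**2 + log(t**2 + 1))/2.

Whatever form F(t) takes, F'(t) = f(t) is non-negotiable.
Check: d/dt[5*(t**2*log(t**2/2 + 1/2) - t**2 + log(t**2 + 1))/2] = 5*t*log(t**2 + 1) - 5*t*log(2), which equals f(t).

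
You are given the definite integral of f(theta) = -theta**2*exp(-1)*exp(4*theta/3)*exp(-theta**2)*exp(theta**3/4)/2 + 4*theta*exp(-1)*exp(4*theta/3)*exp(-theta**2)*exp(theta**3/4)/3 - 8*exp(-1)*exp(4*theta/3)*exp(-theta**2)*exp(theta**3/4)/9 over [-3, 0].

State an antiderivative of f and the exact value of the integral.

f matches the chain-rule pattern g'(h)*h' with inner function h(theta) = theta**3/4 - theta**2 + 4*theta/3 - 1; substituting u = h(theta) collapses the integral.
F(theta) = -2*exp(theta**3/4 - theta**2 + 4*theta/3 - 1)/3 is an antiderivative of f.
Check: d/dtheta[-2*exp(theta**3/4 - theta**2 + 4*theta/3 - 1)/3] = -theta**2*exp(-1)*exp(4*theta/3)*exp(-theta**2)*exp(theta**3/4)/2 + 4*theta*exp(-1)*exp(4*theta/3)*exp(-theta**2)*exp(theta**3/4)/3 - 8*exp(-1)*exp(4*theta/3)*exp(-theta**2)*exp(theta**3/4)/9 = f(theta).
F(0) = -2*exp(-1)/3; F(-3) = -2*exp(-83/4)/3.
Integral = F(0) - F(-3) = -2*exp(-1)/3 + 2*exp(-83/4)/3.

Antiderivative: F(theta) = -2*exp(theta**3/4 - theta**2 + 4*theta/3 - 1)/3; value = -2*exp(-1)/3 + 2*exp(-83/4)/3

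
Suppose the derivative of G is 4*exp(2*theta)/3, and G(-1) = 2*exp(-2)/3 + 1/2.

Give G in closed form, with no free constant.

G(theta) = 2*exp(2*theta)/3 + 1/2

A first test for any G(theta): its theta-derivative must equal the given G'(theta).
A general antiderivative is 2*exp(2*theta)/3 + C.
The condition gives C = 2*exp(-2)/3 + 1/2 - (2*exp(-2)/3) = 1/2.
So G(theta) = 2*exp(2*theta)/3 + 1/2.
Check: d/dtheta[2*exp(2*theta)/3 + 1/2] = 4*exp(2*theta)/3 = G'(theta).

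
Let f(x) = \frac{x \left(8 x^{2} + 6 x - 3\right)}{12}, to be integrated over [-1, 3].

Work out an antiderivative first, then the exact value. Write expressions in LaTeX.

Check any antiderivative F(x) by computing F'(x) and comparing it with f(x).
F(x) = \frac{x^{4}}{6} + \frac{x^{3}}{6} - \frac{x^{2}}{8} is an antiderivative of f.
Check: d/dx[\frac{x^{4}}{6} + \frac{x^{3}}{6} - \frac{x^{2}}{8}] = \frac{2 x^{3}}{3} + \frac{x^{2}}{2} - \frac{x}{4}, which equals f(x).
F(3) = \frac{135}{8}; F(-1) = - \frac{1}{8}.
Integral = F(3) - F(-1) = 17.

Antiderivative: F(x) = \frac{x^{4}}{6} + \frac{x^{3}}{6} - \frac{x^{2}}{8}; value = 17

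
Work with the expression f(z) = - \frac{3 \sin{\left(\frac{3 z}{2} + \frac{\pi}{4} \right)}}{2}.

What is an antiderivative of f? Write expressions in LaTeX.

Check any antiderivative F(z) by computing F'(z) and comparing it with f(z).
Check: d/dz[\cos{\left(\frac{3 z}{2} + \frac{\pi}{4} \right)}] = - \frac{3 \sin{\left(\frac{3 z}{2} + \frac{\pi}{4} \right)}}{2} = f(z).

An antiderivative is F(z) = \cos{\left(\frac{3 z}{2} + \frac{\pi}{4} \right)}.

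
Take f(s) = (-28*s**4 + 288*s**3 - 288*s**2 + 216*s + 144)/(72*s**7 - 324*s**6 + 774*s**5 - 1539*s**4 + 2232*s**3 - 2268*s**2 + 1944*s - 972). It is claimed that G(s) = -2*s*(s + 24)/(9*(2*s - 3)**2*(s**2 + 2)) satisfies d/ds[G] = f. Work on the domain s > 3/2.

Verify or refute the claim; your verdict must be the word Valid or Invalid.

d/ds[G] = (8*s**4 + 288*s**3 - 144*s**2 + 216*s + 288)/(72*s**7 - 324*s**6 + 774*s**5 - 1539*s**4 + 2232*s**3 - 2268*s**2 + 1944*s - 972)
d/ds[G] - f(s) = 4/(8*s**3 - 36*s**2 + 54*s - 27) != 0.

Invalid: d/ds[G] - f = 4/(8*s**3 - 36*s**2 + 54*s - 27), which is not 0.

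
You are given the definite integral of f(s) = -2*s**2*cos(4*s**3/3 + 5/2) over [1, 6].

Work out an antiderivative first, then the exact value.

f matches the chain-rule pattern g'(h)*h' with inner function h(s) = 4*s**3/3 + 5/2; substituting u = h(s) collapses the integral.
F(s) = -sin(4*s**3/3 + 5/2)/2 is an antiderivative of f.
Check: d/ds[-sin(4*s**3/3 + 5/2)/2] = -2*s**2*cos(4*s**3/3 + 5/2) = f(s).
F(6) = -sin(581/2)/2; F(1) = -sin(23/6)/2.
Integral = F(6) - F(1) = -sin(581/2)/2 + sin(23/6)/2.

Antiderivative: F(s) = -sin(4*s**3/3 + 5/2)/2; value = -sin(581/2)/2 + sin(23/6)/2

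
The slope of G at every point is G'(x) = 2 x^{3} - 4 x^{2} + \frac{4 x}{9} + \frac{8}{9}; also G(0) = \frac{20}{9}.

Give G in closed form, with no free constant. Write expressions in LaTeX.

G(x) = 2 \left(\frac{x^{2}}{2} - \frac{2 x}{3} - \frac{1}{3}\right)^{2} + 2

G'(x) matches the chain-rule pattern g'(h)*h' with inner function h(x) = \frac{x^{2}}{2} - \frac{2 x}{3} - \frac{1}{3}; substituting u = h(x) collapses the integral.
A general antiderivative is 2 \left(\frac{x^{2}}{2} - \frac{2 x}{3} - \frac{1}{3}\right)^{2} + C.
The condition gives C = \frac{20}{9} - (\frac{2}{9}) = 2.
So G(x) = 2 \left(\frac{x^{2}}{2} - \frac{2 x}{3} - \frac{1}{3}\right)^{2} + 2.
Check: d/dx[2 \left(\frac{x^{2}}{2} - \frac{2 x}{3} - \frac{1}{3}\right)^{2} + 2] = 2 x^{3} - 4 x^{2} + \frac{4 x}{9} + \frac{8}{9} = G'(x).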